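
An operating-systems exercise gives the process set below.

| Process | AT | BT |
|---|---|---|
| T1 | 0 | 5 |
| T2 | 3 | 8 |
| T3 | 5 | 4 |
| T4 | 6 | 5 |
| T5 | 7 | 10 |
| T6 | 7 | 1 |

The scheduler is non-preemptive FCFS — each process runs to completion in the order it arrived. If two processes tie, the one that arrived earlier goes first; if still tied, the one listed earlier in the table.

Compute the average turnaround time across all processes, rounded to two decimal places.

Timeline: | T1 0-5 | T2 5-13 | T3 13-17 | T4 17-22 | T5 22-32 | T6 32-33 |
Completion: T1=5  T2=13  T3=17  T4=22  T5=32  T6=33
Turnaround times: T1=5, T2=10, T3=12, T4=16, T5=25, T6=26
Average turnaround = (5+10+12+16+25+26) / 6 = 94/6 = 15.67

15.67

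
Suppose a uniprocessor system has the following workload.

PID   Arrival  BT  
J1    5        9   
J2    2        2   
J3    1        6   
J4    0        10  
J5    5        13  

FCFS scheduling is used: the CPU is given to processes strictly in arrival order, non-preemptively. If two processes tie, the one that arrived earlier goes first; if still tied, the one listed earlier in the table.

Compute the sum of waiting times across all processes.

58

Timeline: | J4 0-10 | J3 10-16 | J2 16-18 | J1 18-27 | J5 27-40 |
Completion: J1=27  J2=18  J3=16  J4=10  J5=40
Turnaround (C−A): J1=22  J2=16  J3=15  J4=10  J5=35
Waiting = turnaround − burst: J1=13, J2=14, J3=9, J4=0, J5=22
Total waiting = 13 + 14 + 9 + 0 + 22 = 58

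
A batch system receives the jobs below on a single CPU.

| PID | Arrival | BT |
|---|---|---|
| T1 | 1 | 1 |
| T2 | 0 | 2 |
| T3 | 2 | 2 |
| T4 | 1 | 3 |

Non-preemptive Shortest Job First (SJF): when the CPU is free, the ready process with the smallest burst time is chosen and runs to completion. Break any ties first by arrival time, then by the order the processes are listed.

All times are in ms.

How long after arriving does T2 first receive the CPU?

0

Gantt: | T2 0-2 | T1 2-3 | T3 3-5 | T4 5-8 |
Completion: T1=3  T2=2  T3=5  T4=8
Turnaround (C−A): T1=2  T2=2  T3=3  T4=7
Response(T2) = first start − arrival = 0 − 0 = 0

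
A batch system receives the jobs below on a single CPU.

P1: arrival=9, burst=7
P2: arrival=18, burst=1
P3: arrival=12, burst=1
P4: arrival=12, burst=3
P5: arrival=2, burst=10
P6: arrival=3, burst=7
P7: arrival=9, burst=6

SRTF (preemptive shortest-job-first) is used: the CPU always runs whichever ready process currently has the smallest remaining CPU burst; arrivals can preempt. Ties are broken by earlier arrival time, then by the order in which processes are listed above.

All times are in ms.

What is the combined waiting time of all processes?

44

Gantt: | idle 0-2 | P5 2-3 | P6 3-10 | P7 10-12 | P3 12-13 | P4 13-16 | P7 16-18 | P2 18-19 | P7 19-21 | P1 21-28 | P5 28-37 |
Completion: P1=28  P2=19  P3=13  P4=16  P5=37  P6=10  P7=21
Turnaround (C−A): P1=19  P2=1  P3=1  P4=4  P5=35  P6=7  P7=12
Waiting = turnaround − burst: P1=12, P2=0, P3=0, P4=1, P5=25, P6=0, P7=6
Total waiting = 12 + 0 + 0 + 1 + 25 + 0 + 6 = 44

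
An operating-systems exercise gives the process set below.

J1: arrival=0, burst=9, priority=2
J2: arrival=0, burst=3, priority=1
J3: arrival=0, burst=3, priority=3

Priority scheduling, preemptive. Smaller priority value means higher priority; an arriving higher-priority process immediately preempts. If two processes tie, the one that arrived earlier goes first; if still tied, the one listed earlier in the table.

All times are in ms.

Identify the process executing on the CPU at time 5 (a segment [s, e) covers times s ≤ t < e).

J1

Gantt: | J2 0-3 | J1 3-12 | J3 12-15 |
Completion: J1=12  J2=3  J3=15
Turnaround (C−A): J1=12  J2=3  J3=15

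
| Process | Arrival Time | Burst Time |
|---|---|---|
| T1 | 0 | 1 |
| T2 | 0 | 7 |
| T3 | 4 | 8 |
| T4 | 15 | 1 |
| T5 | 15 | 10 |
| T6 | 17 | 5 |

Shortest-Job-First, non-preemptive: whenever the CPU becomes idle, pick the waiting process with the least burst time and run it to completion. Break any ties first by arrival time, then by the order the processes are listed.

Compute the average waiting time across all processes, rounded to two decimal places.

2.17

Gantt: | T1 0-1 | T2 1-8 | T3 8-16 | T4 16-17 | T6 17-22 | T5 22-32 |
Completion: T1=1  T2=8  T3=16  T4=17  T5=32  T6=22
Turnaround (C−A): T1=1  T2=8  T3=12  T4=2  T5=17  T6=5
Waiting times: T1=0, T2=1, T3=4, T4=1, T5=7, T6=0
Average waiting = (0+1+4+1+7+0) / 6 = 13/6 = 2.17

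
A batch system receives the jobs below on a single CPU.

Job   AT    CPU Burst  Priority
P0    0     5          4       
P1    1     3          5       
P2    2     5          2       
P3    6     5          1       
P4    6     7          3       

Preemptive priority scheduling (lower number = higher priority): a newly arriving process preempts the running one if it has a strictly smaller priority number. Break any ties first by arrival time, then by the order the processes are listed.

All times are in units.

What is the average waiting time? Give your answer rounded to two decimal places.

9.80

Timeline: | P0 0-2 | P2 2-6 | P3 6-11 | P2 11-12 | P4 12-19 | P0 19-22 | P1 22-25 |
Completion: P0=22  P1=25  P2=12  P3=11  P4=19
Turnaround (C−A): P0=22  P1=24  P2=10  P3=5  P4=13
Waiting times: P0=17, P1=21, P2=5, P3=0, P4=6
Average waiting = (17+21+5+0+6) / 5 = 49/5 = 9.80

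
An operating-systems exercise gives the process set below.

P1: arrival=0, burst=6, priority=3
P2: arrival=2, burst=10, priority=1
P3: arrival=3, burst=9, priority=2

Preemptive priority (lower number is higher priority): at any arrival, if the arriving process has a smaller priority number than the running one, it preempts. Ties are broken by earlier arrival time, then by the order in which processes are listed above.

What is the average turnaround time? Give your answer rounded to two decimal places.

17.67

Timeline: | P1 0-2 | P2 2-12 | P3 12-21 | P1 21-25 |
Completion: P1=25  P2=12  P3=21
Turnaround times: P1=25, P2=10, P3=18
Average turnaround = (25+10+18) / 3 = 53/3 = 17.67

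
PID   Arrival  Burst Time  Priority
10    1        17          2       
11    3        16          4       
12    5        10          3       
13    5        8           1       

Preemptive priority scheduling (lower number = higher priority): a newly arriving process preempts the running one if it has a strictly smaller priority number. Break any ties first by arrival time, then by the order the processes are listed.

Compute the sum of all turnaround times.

Timeline: | idle 0-1 | 10 1-5 | 13 5-13 | 10 13-26 | 12 26-36 | 11 36-52 |
Completion: 10=26  11=52  12=36  13=13
Turnaround (C−A): 10=25  11=49  12=31  13=8
Turnaround = completion − arrival: 10=25, 11=49, 12=31, 13=8
Total turnaround = 25 + 49 + 31 + 8 = 113

113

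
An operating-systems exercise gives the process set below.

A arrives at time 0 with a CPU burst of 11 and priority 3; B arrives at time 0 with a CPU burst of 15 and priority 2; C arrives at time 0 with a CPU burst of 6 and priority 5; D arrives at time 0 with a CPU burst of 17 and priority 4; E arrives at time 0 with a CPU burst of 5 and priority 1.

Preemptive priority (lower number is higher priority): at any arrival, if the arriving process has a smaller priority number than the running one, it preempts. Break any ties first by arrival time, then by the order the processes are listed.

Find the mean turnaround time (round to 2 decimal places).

31.60

Schedule: | E 0-5 | B 5-20 | A 20-31 | D 31-48 | C 48-54 |
Completion: A=31  B=20  C=54  D=48  E=5
Turnaround (C−A): A=31  B=20  C=54  D=48  E=5
Turnaround times: A=31, B=20, C=54, D=48, E=5
Average turnaround = (31+20+54+48+5) / 5 = 158/5 = 31.60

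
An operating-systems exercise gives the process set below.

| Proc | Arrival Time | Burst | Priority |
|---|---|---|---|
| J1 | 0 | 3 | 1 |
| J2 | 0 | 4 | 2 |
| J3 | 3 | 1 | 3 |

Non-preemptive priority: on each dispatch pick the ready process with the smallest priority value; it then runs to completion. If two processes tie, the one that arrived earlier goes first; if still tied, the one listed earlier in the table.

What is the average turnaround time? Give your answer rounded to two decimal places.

Schedule: | J1 0-3 | J2 3-7 | J3 7-8 |
Completion: J1=3  J2=7  J3=8
Turnaround (C−A): J1=3  J2=7  J3=5
Turnaround times: J1=3, J2=7, J3=5
Average turnaround = (3+7+5) / 3 = 15/3 = 5.00

5.00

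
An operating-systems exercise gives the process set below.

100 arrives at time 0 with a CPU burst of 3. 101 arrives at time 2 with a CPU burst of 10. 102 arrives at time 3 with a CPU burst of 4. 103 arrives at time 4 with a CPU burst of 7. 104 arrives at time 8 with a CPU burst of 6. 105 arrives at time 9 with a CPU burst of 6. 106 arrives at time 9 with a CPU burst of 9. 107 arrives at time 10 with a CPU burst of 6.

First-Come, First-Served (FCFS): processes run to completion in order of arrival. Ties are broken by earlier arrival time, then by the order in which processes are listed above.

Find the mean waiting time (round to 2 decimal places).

15.38

Gantt: | 100 0-3 | 101 3-13 | 102 13-17 | 103 17-24 | 104 24-30 | 105 30-36 | 106 36-45 | 107 45-51 |
Completion: 100=3  101=13  102=17  103=24  104=30  105=36  106=45  107=51
Turnaround (C−A): 100=3  101=11  102=14  103=20  104=22  105=27  106=36  107=41
Waiting times: 100=0, 101=1, 102=10, 103=13, 104=16, 105=21, 106=27, 107=35
Average waiting = (0+1+10+13+16+21+27+35) / 8 = 123/8 = 15.38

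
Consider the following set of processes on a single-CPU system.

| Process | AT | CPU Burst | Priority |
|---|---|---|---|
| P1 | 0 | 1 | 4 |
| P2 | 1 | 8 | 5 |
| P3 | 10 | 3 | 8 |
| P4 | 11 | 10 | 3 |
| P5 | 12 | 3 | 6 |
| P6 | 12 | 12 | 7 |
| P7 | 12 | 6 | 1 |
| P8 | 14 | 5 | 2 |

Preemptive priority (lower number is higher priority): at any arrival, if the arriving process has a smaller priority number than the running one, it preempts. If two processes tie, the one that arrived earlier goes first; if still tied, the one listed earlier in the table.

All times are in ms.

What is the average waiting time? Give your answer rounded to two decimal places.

Schedule: | P1 0-1 | P2 1-9 | idle 9-10 | P3 10-11 | P4 11-12 | P7 12-18 | P8 18-23 | P4 23-32 | P5 32-35 | P6 35-47 | P3 47-49 |
Completion: P1=1  P2=9  P3=49  P4=32  P5=35  P6=47  P7=18  P8=23
Turnaround (C−A): P1=1  P2=8  P3=39  P4=21  P5=23  P6=35  P7=6  P8=9
Waiting times: P1=0, P2=0, P3=36, P4=11, P5=20, P6=23, P7=0, P8=4
Average waiting = (0+0+36+11+20+23+0+4) / 8 = 94/8 = 11.75

11.75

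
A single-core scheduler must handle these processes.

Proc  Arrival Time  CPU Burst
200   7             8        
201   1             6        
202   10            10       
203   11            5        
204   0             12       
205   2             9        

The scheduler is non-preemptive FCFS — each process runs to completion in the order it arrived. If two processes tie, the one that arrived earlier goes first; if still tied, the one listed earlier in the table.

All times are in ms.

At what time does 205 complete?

27

Timeline: | 204 0-12 | 201 12-18 | 205 18-27 | 200 27-35 | 202 35-45 | 203 45-50 |
Completion: 200=35  201=18  202=45  203=50  204=12  205=27
Turnaround (C−A): 200=28  201=17  202=35  203=39  204=12  205=25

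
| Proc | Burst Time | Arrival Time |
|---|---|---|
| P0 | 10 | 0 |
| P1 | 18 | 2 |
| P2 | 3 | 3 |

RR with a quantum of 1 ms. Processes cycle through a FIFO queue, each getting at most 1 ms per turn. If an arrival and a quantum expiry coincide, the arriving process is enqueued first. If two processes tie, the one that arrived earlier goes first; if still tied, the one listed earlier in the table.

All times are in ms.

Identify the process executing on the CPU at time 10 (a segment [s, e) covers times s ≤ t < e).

Timeline: | P0 0-2 | P1 2-3 | P0 3-4 | P2 4-5 | P1 5-6 | P0 6-7 | P2 7-8 | P1 8-9 | P0 9-10 | P2 10-11 | P1 11-12 | P0 12-13 | P1 13-14 | P0 14-15 | P1 15-16 | P0 16-17 | P1 17-18 | P0 18-19 | P1 19-20 | P0 20-21 | P1 21-31 |
Completion: P0=21  P1=31  P2=11
Turnaround (C−A): P0=21  P1=29  P2=8

P2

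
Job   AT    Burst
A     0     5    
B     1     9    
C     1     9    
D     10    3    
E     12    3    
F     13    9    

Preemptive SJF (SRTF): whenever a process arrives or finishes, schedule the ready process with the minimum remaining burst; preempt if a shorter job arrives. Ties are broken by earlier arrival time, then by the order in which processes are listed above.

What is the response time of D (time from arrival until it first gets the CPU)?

0

Schedule: | A 0-5 | B 5-10 | D 10-13 | E 13-16 | B 16-20 | C 20-29 | F 29-38 |
Completion: A=5  B=20  C=29  D=13  E=16  F=38
Response(D) = first start − arrival = 10 − 10 = 0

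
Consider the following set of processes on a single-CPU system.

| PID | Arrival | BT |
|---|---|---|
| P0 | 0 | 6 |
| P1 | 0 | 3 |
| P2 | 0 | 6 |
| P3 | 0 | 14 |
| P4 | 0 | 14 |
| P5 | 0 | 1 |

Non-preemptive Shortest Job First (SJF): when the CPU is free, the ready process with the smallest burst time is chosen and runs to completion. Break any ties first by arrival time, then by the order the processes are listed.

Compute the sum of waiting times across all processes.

61

Timeline: | P5 0-1 | P1 1-4 | P0 4-10 | P2 10-16 | P3 16-30 | P4 30-44 |
Completion: P0=10  P1=4  P2=16  P3=30  P4=44  P5=1
Turnaround (C−A): P0=10  P1=4  P2=16  P3=30  P4=44  P5=1
Waiting = turnaround − burst: P0=4, P1=1, P2=10, P3=16, P4=30, P5=0
Total waiting = 4 + 1 + 10 + 16 + 30 + 0 = 61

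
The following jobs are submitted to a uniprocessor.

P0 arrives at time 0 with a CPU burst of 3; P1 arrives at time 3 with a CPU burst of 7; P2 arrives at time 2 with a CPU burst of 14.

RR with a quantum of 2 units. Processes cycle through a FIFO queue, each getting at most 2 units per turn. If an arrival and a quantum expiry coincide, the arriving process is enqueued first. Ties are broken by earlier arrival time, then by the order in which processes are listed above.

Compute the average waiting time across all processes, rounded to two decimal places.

6.00

Timeline: | P0 0-2 | P2 2-4 | P0 4-5 | P1 5-7 | P2 7-9 | P1 9-11 | P2 11-13 | P1 13-15 | P2 15-17 | P1 17-18 | P2 18-24 |
Completion: P0=5  P1=18  P2=24
Turnaround (C−A): P0=5  P1=15  P2=22
Waiting times: P0=2, P1=8, P2=8
Average waiting = (2+8+8) / 3 = 18/3 = 6.00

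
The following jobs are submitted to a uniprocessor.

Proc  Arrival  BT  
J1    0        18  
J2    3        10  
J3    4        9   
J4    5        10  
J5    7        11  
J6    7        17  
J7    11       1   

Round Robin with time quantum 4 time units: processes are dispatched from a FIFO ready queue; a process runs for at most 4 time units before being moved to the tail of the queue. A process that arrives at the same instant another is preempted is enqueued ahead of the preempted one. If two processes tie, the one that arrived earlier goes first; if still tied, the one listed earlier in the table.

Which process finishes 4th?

Schedule: | J1 0-4 | J2 4-8 | J3 8-12 | J1 12-16 | J4 16-20 | J5 20-24 | J6 24-28 | J2 28-32 | J7 32-33 | J3 33-37 | J1 37-41 | J4 41-45 | J5 45-49 | J6 49-53 | J2 53-55 | J3 55-56 | J1 56-60 | J4 60-62 | J5 62-65 | J6 65-69 | J1 69-71 | J6 71-76 |
Completion: J1=71  J2=55  J3=56  J4=62  J5=65  J6=76  J7=33
Turnaround (C−A): J1=71  J2=52  J3=52  J4=57  J5=58  J6=69  J7=22
Finish order: J7 → J2 → J3 → J4 → J5 → J1 → J6

J4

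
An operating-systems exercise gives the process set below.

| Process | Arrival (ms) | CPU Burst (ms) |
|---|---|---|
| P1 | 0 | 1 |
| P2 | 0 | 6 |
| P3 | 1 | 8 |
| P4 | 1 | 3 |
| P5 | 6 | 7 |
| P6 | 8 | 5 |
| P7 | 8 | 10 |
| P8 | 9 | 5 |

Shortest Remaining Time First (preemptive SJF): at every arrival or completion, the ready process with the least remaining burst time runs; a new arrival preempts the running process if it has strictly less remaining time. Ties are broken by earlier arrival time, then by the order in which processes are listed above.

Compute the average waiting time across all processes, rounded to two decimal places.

Gantt: | P1 0-1 | P4 1-4 | P2 4-10 | P6 10-15 | P8 15-20 | P5 20-27 | P3 27-35 | P7 35-45 |
Completion: P1=1  P2=10  P3=35  P4=4  P5=27  P6=15  P7=45  P8=20
Waiting times: P1=0, P2=4, P3=26, P4=0, P5=14, P6=2, P7=27, P8=6
Average waiting = (0+4+26+0+14+2+27+6) / 8 = 79/8 = 9.88

9.88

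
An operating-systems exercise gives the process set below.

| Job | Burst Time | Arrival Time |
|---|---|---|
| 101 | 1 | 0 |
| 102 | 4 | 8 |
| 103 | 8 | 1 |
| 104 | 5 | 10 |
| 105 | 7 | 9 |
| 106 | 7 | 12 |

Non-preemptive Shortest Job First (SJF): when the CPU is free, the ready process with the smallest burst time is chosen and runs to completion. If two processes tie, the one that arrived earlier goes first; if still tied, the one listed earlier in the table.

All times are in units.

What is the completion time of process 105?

25

Schedule: | 101 0-1 | 103 1-9 | 102 9-13 | 104 13-18 | 105 18-25 | 106 25-32 |
Completion: 101=1  102=13  103=9  104=18  105=25  106=32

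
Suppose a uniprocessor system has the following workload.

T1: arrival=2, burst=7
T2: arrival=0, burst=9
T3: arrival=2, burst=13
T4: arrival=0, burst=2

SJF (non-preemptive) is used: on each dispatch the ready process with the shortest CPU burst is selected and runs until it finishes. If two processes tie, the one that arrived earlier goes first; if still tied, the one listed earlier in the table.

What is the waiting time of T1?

0

Timeline: | T4 0-2 | T1 2-9 | T2 9-18 | T3 18-31 |
Completion: T1=9  T2=18  T3=31  T4=2
Waiting(T1) = turnaround − burst = 7 − 7 = 0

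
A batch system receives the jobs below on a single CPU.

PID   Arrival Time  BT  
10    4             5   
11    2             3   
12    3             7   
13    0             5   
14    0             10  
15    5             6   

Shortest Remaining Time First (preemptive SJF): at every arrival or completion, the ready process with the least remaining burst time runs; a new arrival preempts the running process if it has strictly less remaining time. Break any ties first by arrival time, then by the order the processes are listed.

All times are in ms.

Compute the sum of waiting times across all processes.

Gantt: | 13 0-5 | 11 5-8 | 10 8-13 | 15 13-19 | 12 19-26 | 14 26-36 |
Completion: 10=13  11=8  12=26  13=5  14=36  15=19
Turnaround (C−A): 10=9  11=6  12=23  13=5  14=36  15=14
Waiting = turnaround − burst: 10=4, 11=3, 12=16, 13=0, 14=26, 15=8
Total waiting = 4 + 3 + 16 + 0 + 26 + 8 = 57

57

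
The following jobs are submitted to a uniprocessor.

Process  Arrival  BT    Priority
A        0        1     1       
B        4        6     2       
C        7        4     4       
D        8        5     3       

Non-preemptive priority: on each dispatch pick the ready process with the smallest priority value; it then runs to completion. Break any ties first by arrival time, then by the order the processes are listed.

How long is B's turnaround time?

6

Timeline: | A 0-1 | idle 1-4 | B 4-10 | D 10-15 | C 15-19 |
Completion: A=1  B=10  C=19  D=15
Turnaround (C−A): A=1  B=6  C=12  D=7
Turnaround(B) = completion − arrival = 10 − 4 = 6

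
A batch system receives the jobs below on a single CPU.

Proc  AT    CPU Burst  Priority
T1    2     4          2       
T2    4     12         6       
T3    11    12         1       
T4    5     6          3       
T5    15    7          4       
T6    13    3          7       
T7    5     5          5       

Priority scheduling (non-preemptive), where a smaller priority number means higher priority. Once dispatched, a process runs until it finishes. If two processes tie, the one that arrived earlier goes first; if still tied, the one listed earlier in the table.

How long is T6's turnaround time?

38

Timeline: | idle 0-2 | T1 2-6 | T4 6-12 | T3 12-24 | T5 24-31 | T7 31-36 | T2 36-48 | T6 48-51 |
Completion: T1=6  T2=48  T3=24  T4=12  T5=31  T6=51  T7=36
Turnaround (C−A): T1=4  T2=44  T3=13  T4=7  T5=16  T6=38  T7=31
Turnaround(T6) = completion − arrival = 51 − 13 = 38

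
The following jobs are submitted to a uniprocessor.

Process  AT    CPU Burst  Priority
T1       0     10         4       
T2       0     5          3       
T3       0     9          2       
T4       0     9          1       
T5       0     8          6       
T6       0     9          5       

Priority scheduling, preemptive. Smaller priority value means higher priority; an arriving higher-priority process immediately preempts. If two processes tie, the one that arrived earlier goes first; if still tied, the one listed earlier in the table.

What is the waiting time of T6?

Gantt: | T4 0-9 | T3 9-18 | T2 18-23 | T1 23-33 | T6 33-42 | T5 42-50 |
Completion: T1=33  T2=23  T3=18  T4=9  T5=50  T6=42
Waiting(T6) = turnaround − burst = 42 − 9 = 33

33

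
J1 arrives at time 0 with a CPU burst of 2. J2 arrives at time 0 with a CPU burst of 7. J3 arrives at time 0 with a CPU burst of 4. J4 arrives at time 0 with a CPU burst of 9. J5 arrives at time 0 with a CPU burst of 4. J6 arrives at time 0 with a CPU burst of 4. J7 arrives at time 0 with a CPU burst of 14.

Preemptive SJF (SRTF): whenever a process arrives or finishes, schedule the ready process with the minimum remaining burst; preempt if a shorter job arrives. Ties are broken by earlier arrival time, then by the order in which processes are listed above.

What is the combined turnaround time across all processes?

127

Timeline: | J1 0-2 | J3 2-6 | J5 6-10 | J6 10-14 | J2 14-21 | J4 21-30 | J7 30-44 |
Completion: J1=2  J2=21  J3=6  J4=30  J5=10  J6=14  J7=44
Turnaround (C−A): J1=2  J2=21  J3=6  J4=30  J5=10  J6=14  J7=44
Turnaround = completion − arrival: J1=2, J2=21, J3=6, J4=30, J5=10, J6=14, J7=44
Total turnaround = 2 + 21 + 6 + 30 + 10 + 14 + 44 = 127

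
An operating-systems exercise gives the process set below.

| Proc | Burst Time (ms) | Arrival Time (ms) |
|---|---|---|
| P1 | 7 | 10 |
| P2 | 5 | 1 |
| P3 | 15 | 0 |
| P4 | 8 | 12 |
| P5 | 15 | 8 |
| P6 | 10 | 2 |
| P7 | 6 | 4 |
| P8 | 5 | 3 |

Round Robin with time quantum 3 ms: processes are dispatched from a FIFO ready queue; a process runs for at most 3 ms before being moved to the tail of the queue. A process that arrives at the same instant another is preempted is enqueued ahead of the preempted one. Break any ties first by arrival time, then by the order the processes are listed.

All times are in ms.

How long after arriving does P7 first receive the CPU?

Schedule: | P3 0-3 | P2 3-6 | P6 6-9 | P8 9-12 | P3 12-15 | P7 15-18 | P2 18-20 | P5 20-23 | P6 23-26 | P1 26-29 | P4 29-32 | P8 32-34 | P3 34-37 | P7 37-40 | P5 40-43 | P6 43-46 | P1 46-49 | P4 49-52 | P3 52-55 | P5 55-58 | P6 58-59 | P1 59-60 | P4 60-62 | P3 62-65 | P5 65-71 |
Completion: P1=60  P2=20  P3=65  P4=62  P5=71  P6=59  P7=40  P8=34
Response(P7) = first start − arrival = 15 − 4 = 11

11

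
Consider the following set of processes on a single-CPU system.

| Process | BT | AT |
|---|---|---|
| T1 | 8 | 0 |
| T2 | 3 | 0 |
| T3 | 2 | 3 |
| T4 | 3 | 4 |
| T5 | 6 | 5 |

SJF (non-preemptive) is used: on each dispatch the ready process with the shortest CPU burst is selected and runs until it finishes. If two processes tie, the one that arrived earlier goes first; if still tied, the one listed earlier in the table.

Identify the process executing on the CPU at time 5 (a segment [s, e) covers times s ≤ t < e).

T4

Gantt: | T2 0-3 | T3 3-5 | T4 5-8 | T5 8-14 | T1 14-22 |
Completion: T1=22  T2=3  T3=5  T4=8  T5=14
Turnaround (C−A): T1=22  T2=3  T3=2  T4=4  T5=9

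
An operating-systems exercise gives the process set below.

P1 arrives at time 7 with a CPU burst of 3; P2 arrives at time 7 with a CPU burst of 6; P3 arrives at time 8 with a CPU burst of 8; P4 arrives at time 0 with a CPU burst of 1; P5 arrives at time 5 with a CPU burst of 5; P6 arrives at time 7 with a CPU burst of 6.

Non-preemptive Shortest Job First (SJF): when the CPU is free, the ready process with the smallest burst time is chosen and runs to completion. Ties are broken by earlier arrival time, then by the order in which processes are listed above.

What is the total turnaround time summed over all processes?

67

Timeline: | P4 0-1 | idle 1-5 | P5 5-10 | P1 10-13 | P2 13-19 | P6 19-25 | P3 25-33 |
Completion: P1=13  P2=19  P3=33  P4=1  P5=10  P6=25
Turnaround = completion − arrival: P1=6, P2=12, P3=25, P4=1, P5=5, P6=18
Total turnaround = 6 + 12 + 25 + 1 + 5 + 18 = 67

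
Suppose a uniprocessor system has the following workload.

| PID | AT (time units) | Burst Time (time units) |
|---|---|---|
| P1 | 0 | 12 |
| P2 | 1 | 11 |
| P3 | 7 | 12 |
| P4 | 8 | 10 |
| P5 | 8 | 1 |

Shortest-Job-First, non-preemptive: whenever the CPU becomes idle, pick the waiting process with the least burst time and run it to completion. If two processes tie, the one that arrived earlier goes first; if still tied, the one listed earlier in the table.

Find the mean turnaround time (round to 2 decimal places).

Schedule: | P1 0-12 | P5 12-13 | P4 13-23 | P2 23-34 | P3 34-46 |
Completion: P1=12  P2=34  P3=46  P4=23  P5=13
Turnaround times: P1=12, P2=33, P3=39, P4=15, P5=5
Average turnaround = (12+33+39+15+5) / 5 = 104/5 = 20.80

20.80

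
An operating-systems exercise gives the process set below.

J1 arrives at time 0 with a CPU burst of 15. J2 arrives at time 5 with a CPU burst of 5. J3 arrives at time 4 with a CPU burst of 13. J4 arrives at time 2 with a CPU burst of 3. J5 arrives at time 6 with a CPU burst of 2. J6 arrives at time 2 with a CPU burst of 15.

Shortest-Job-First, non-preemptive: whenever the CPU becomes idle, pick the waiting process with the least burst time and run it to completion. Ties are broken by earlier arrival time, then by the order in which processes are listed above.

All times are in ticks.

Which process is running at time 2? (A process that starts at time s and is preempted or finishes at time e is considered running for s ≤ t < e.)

J1

Gantt: | J1 0-15 | J5 15-17 | J4 17-20 | J2 20-25 | J3 25-38 | J6 38-53 |
Completion: J1=15  J2=25  J3=38  J4=20  J5=17  J6=53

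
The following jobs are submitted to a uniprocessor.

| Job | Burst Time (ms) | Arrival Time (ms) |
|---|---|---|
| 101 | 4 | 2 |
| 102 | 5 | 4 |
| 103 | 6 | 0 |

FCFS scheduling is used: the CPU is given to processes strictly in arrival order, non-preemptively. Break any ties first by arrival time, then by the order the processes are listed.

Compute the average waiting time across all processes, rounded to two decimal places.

3.33

Timeline: | 103 0-6 | 101 6-10 | 102 10-15 |
Completion: 101=10  102=15  103=6
Waiting times: 101=4, 102=6, 103=0
Average waiting = (4+6+0) / 3 = 10/3 = 3.33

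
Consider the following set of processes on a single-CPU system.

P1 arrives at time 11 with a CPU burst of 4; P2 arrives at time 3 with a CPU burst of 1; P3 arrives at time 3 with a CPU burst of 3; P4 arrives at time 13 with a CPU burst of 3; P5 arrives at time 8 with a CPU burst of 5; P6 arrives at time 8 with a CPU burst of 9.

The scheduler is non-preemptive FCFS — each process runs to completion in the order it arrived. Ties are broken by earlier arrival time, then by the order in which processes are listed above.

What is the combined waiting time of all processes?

30

Timeline: | idle 0-3 | P2 3-4 | P3 4-7 | idle 7-8 | P5 8-13 | P6 13-22 | P1 22-26 | P4 26-29 |
Completion: P1=26  P2=4  P3=7  P4=29  P5=13  P6=22
Turnaround (C−A): P1=15  P2=1  P3=4  P4=16  P5=5  P6=14
Waiting = turnaround − burst: P1=11, P2=0, P3=1, P4=13, P5=0, P6=5
Total waiting = 11 + 0 + 1 + 13 + 0 + 5 = 30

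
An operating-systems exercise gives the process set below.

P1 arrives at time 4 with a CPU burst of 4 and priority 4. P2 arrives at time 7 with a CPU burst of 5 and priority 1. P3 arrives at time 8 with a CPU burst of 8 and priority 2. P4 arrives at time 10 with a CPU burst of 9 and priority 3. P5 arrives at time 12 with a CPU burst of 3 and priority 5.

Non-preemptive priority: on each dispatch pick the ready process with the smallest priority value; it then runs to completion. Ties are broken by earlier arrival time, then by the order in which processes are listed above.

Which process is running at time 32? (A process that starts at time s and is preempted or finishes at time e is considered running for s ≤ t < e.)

P5

Gantt: | idle 0-4 | P1 4-8 | P2 8-13 | P3 13-21 | P4 21-30 | P5 30-33 |
Completion: P1=8  P2=13  P3=21  P4=30  P5=33
Turnaround (C−A): P1=4  P2=6  P3=13  P4=20  P5=21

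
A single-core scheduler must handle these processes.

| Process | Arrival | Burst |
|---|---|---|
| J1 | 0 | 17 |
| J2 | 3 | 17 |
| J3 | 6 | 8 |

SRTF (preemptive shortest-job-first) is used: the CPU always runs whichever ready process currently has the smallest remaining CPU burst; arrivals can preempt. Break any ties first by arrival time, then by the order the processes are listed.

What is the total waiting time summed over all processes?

Schedule: | J1 0-6 | J3 6-14 | J1 14-25 | J2 25-42 |
Completion: J1=25  J2=42  J3=14
Waiting = turnaround − burst: J1=8, J2=22, J3=0
Total waiting = 8 + 22 + 0 = 30

30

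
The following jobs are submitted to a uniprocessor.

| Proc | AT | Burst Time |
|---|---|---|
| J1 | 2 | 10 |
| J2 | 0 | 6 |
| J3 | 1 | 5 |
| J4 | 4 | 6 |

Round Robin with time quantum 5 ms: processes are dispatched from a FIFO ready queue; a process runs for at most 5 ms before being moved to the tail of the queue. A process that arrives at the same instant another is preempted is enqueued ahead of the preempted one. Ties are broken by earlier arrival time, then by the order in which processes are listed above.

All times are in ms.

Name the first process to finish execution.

J3

Gantt: | J2 0-5 | J3 5-10 | J1 10-15 | J4 15-20 | J2 20-21 | J1 21-26 | J4 26-27 |
Completion: J1=26  J2=21  J3=10  J4=27
Turnaround (C−A): J1=24  J2=21  J3=9  J4=23
Finish order: J3 → J2 → J1 → J4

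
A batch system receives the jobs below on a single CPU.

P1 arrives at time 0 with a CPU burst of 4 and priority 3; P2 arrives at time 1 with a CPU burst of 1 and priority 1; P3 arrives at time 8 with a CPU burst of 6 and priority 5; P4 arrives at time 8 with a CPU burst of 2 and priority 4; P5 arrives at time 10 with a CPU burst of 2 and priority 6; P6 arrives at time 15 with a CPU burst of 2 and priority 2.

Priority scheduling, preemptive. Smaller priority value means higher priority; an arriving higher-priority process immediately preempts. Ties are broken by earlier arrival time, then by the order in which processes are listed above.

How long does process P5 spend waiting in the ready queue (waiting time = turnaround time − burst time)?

8

Timeline: | P1 0-1 | P2 1-2 | P1 2-5 | idle 5-8 | P4 8-10 | P3 10-15 | P6 15-17 | P3 17-18 | P5 18-20 |
Completion: P1=5  P2=2  P3=18  P4=10  P5=20  P6=17
Turnaround (C−A): P1=5  P2=1  P3=10  P4=2  P5=10  P6=2
Waiting(P5) = turnaround − burst = 10 − 2 = 8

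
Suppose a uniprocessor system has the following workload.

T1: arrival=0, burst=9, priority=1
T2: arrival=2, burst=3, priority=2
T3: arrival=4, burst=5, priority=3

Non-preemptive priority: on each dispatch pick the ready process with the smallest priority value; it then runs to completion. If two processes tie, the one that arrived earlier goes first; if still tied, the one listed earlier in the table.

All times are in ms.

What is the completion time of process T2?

12

Gantt: | T1 0-9 | T2 9-12 | T3 12-17 |
Completion: T1=9  T2=12  T3=17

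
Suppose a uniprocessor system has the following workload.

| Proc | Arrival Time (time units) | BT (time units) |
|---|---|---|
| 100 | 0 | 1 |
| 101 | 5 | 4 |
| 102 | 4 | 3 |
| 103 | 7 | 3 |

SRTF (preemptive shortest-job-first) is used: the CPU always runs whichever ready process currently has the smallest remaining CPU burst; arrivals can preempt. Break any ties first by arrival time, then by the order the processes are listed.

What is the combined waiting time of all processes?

5

Gantt: | 100 0-1 | idle 1-4 | 102 4-7 | 103 7-10 | 101 10-14 |
Completion: 100=1  101=14  102=7  103=10
Turnaround (C−A): 100=1  101=9  102=3  103=3
Waiting = turnaround − burst: 100=0, 101=5, 102=0, 103=0
Total waiting = 0 + 5 + 0 + 0 = 5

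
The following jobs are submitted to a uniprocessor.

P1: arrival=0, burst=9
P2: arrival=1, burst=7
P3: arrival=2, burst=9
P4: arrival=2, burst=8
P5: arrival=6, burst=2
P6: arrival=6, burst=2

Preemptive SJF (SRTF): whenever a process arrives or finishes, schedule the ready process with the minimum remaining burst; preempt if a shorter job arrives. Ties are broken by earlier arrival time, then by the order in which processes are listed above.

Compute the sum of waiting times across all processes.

Gantt: | P1 0-1 | P2 1-8 | P5 8-10 | P6 10-12 | P1 12-20 | P4 20-28 | P3 28-37 |
Completion: P1=20  P2=8  P3=37  P4=28  P5=10  P6=12
Turnaround (C−A): P1=20  P2=7  P3=35  P4=26  P5=4  P6=6
Waiting = turnaround − burst: P1=11, P2=0, P3=26, P4=18, P5=2, P6=4
Total waiting = 11 + 0 + 26 + 18 + 2 + 4 = 61

61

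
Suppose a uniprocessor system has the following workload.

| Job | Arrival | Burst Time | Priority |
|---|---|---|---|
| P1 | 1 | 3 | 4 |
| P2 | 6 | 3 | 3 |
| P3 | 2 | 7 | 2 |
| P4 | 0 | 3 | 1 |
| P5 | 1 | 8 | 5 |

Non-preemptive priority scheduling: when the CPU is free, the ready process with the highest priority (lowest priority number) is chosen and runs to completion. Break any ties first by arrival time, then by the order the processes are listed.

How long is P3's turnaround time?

8

Gantt: | P4 0-3 | P3 3-10 | P2 10-13 | P1 13-16 | P5 16-24 |
Completion: P1=16  P2=13  P3=10  P4=3  P5=24
Turnaround (C−A): P1=15  P2=7  P3=8  P4=3  P5=23
Turnaround(P3) = completion − arrival = 10 − 2 = 8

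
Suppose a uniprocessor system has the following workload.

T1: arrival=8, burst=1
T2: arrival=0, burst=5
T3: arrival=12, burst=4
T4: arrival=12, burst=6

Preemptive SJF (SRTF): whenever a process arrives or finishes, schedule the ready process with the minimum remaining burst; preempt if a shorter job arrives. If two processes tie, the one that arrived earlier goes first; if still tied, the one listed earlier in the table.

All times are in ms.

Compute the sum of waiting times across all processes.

Timeline: | T2 0-5 | idle 5-8 | T1 8-9 | idle 9-12 | T3 12-16 | T4 16-22 |
Completion: T1=9  T2=5  T3=16  T4=22
Waiting = turnaround − burst: T1=0, T2=0, T3=0, T4=4
Total waiting = 0 + 0 + 0 + 4 = 4

4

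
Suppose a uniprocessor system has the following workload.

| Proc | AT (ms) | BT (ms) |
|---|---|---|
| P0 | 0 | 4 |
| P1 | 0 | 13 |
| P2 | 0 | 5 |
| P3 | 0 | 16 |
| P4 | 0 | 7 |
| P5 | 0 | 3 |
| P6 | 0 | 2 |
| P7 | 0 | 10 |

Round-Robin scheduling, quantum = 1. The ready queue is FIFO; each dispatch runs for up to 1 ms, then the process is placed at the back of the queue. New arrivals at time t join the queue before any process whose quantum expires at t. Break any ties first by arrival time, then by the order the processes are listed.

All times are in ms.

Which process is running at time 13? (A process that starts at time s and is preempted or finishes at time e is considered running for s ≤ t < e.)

P5

Schedule: | P0 0-1 | P1 1-2 | P2 2-3 | P3 3-4 | P4 4-5 | P5 5-6 | P6 6-7 | P7 7-8 | P0 8-9 | P1 9-10 | P2 10-11 | P3 11-12 | P4 12-13 | P5 13-14 | P6 14-15 | P7 15-16 | P0 16-17 | P1 17-18 | P2 18-19 | P3 19-20 | P4 20-21 | P5 21-22 | P7 22-23 | P0 23-24 | P1 24-25 | P2 25-26 | P3 26-27 | P4 27-28 | P7 28-29 | P1 29-30 | P2 30-31 | P3 31-32 | P4 32-33 | P7 33-34 | P1 34-35 | P3 35-36 | P4 36-37 | P7 37-38 | P1 38-39 | P3 39-40 | P4 40-41 | P7 41-42 | P1 42-43 | P3 43-44 | P7 44-45 | P1 45-46 | P3 46-47 | P7 47-48 | P1 48-49 | P3 49-50 | P7 50-51 | P1 51-52 | P3 52-53 | P1 53-54 | P3 54-55 | P1 55-56 | P3 56-60 |
Completion: P0=24  P1=56  P2=31  P3=60  P4=41  P5=22  P6=15  P7=51
Turnaround (C−A): P0=24  P1=56  P2=31  P3=60  P4=41  P5=22  P6=15  P7=51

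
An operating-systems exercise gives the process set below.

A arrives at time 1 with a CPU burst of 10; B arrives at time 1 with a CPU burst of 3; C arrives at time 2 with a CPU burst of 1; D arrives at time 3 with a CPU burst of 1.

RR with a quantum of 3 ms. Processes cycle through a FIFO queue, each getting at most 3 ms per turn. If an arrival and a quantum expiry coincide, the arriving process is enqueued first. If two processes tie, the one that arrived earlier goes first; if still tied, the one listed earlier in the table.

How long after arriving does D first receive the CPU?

Timeline: | idle 0-1 | A 1-4 | B 4-7 | C 7-8 | D 8-9 | A 9-16 |
Completion: A=16  B=7  C=8  D=9
Turnaround (C−A): A=15  B=6  C=6  D=6
Response(D) = first start − arrival = 8 − 3 = 5

5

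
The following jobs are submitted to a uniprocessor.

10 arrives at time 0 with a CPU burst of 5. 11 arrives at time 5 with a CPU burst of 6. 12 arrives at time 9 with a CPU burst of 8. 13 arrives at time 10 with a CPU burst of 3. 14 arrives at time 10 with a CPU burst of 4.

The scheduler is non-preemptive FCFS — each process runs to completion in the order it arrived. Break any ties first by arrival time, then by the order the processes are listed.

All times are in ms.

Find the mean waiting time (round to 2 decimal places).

Schedule: | 10 0-5 | 11 5-11 | 12 11-19 | 13 19-22 | 14 22-26 |
Completion: 10=5  11=11  12=19  13=22  14=26
Turnaround (C−A): 10=5  11=6  12=10  13=12  14=16
Waiting times: 10=0, 11=0, 12=2, 13=9, 14=12
Average waiting = (0+0+2+9+12) / 5 = 23/5 = 4.60

4.60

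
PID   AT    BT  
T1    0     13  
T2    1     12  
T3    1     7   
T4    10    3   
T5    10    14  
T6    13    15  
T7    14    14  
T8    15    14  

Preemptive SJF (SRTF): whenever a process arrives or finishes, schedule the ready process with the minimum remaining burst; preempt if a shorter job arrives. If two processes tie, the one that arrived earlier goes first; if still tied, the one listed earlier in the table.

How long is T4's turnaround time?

3

Timeline: | T1 0-1 | T3 1-8 | T1 8-10 | T4 10-13 | T1 13-23 | T2 23-35 | T5 35-49 | T7 49-63 | T8 63-77 | T6 77-92 |
Completion: T1=23  T2=35  T3=8  T4=13  T5=49  T6=92  T7=63  T8=77
Turnaround (C−A): T1=23  T2=34  T3=7  T4=3  T5=39  T6=79  T7=49  T8=62
Turnaround(T4) = completion − arrival = 13 − 10 = 3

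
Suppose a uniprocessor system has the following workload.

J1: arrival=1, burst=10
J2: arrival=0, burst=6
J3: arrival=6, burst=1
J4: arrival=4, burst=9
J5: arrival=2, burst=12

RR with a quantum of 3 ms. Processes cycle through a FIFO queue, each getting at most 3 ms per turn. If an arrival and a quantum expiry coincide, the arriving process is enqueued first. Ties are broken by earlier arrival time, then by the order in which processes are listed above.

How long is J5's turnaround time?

36

Gantt: | J2 0-3 | J1 3-6 | J5 6-9 | J2 9-12 | J4 12-15 | J3 15-16 | J1 16-19 | J5 19-22 | J4 22-25 | J1 25-28 | J5 28-31 | J4 31-34 | J1 34-35 | J5 35-38 |
Completion: J1=35  J2=12  J3=16  J4=34  J5=38
Turnaround(J5) = completion − arrival = 38 − 2 = 36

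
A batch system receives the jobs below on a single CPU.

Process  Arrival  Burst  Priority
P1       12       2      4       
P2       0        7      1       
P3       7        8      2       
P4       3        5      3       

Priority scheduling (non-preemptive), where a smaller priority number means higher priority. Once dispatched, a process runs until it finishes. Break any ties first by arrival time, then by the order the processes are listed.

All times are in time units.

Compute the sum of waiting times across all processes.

20

Timeline: | P2 0-7 | P3 7-15 | P4 15-20 | P1 20-22 |
Completion: P1=22  P2=7  P3=15  P4=20
Waiting = turnaround − burst: P1=8, P2=0, P3=0, P4=12
Total waiting = 8 + 0 + 0 + 12 = 20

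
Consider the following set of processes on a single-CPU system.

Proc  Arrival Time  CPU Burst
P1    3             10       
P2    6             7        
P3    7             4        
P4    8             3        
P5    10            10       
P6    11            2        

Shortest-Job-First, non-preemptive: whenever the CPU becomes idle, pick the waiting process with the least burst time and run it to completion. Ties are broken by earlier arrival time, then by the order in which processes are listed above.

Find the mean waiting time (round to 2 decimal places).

Schedule: | idle 0-3 | P1 3-13 | P6 13-15 | P4 15-18 | P3 18-22 | P2 22-29 | P5 29-39 |
Completion: P1=13  P2=29  P3=22  P4=18  P5=39  P6=15
Waiting times: P1=0, P2=16, P3=11, P4=7, P5=19, P6=2
Average waiting = (0+16+11+7+19+2) / 6 = 55/6 = 9.17

9.17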